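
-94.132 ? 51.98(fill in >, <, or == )<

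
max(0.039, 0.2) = 0.2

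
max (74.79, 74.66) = 74.79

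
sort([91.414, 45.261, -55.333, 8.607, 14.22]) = [-55.333, 8.607, 14.22, 45.261, 91.414]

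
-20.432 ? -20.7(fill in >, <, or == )>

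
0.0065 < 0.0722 True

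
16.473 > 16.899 False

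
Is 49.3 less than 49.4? Yes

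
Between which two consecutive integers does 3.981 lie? 3 and 4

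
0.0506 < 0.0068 False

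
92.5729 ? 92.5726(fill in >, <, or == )>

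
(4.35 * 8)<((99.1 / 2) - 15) False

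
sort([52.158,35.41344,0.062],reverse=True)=[52.158,35.41344,0.062]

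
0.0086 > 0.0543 False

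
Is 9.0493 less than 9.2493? Yes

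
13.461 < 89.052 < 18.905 False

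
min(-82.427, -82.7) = -82.7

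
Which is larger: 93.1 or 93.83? 93.83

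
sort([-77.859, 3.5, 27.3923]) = [-77.859, 3.5, 27.3923]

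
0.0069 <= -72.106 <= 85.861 False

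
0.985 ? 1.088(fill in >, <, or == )<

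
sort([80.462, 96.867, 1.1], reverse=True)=[96.867, 80.462, 1.1]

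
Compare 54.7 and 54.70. They are equal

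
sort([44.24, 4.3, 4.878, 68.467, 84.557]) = [4.3, 4.878, 44.24, 68.467, 84.557]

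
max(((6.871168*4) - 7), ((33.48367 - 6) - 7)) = 20.484672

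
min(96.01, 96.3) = 96.01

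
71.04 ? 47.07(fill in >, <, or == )>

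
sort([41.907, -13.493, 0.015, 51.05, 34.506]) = [-13.493, 0.015, 34.506, 41.907, 51.05]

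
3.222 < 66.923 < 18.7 False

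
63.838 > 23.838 True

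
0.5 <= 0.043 False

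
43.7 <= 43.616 False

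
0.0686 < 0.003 False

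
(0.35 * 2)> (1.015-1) True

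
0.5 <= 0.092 False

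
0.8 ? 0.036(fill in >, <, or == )>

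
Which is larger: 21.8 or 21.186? 21.8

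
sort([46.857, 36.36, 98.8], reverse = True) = [98.8, 46.857, 36.36]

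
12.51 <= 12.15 False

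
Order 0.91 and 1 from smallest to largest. 0.91, 1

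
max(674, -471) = 674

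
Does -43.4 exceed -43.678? Yes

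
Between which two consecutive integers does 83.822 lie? 83 and 84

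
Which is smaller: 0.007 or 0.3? 0.007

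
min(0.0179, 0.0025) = 0.0025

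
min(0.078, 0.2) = 0.078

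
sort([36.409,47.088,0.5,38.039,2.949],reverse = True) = [47.088,38.039,36.409,2.949,0.5]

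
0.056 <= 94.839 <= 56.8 False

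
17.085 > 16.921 True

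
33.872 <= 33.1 False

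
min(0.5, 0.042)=0.042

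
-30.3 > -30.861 True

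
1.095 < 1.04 False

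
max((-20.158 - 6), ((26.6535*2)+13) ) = 66.307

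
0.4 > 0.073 True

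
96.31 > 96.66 False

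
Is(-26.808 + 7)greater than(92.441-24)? No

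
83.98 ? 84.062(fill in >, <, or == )<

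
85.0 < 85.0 False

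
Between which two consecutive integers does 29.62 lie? 29 and 30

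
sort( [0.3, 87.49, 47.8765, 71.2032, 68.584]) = [0.3, 47.8765, 68.584, 71.2032, 87.49]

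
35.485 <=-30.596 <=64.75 False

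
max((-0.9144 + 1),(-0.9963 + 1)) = 0.0856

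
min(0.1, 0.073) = 0.073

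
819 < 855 True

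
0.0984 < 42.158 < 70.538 True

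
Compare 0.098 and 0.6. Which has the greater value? 0.6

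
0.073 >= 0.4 False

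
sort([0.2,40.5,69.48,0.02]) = [0.02,0.2,40.5,69.48]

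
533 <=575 True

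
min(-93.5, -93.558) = -93.558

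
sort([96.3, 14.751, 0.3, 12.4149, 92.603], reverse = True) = [96.3, 92.603, 14.751, 12.4149, 0.3]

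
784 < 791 True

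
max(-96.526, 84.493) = 84.493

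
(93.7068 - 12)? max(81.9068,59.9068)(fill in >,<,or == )<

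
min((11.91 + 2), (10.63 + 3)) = 13.63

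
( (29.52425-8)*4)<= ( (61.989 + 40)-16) False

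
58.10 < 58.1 False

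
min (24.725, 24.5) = 24.5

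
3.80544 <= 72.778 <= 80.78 True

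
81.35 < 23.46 False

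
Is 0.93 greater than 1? No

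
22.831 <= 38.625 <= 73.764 True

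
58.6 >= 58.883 False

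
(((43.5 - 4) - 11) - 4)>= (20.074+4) True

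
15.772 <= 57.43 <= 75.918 True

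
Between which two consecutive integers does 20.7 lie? 20 and 21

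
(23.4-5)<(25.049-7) False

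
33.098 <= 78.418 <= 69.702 False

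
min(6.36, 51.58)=6.36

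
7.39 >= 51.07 False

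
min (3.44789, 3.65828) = 3.44789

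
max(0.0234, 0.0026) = 0.0234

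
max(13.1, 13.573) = 13.573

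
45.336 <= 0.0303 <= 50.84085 False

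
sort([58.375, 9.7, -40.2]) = [-40.2, 9.7, 58.375]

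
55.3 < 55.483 True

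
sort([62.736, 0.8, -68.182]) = [-68.182, 0.8, 62.736]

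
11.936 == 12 False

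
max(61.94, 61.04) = 61.94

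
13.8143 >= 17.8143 False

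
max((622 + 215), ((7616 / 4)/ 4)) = 837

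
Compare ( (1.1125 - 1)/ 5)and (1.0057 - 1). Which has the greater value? ( (1.1125 - 1)/ 5)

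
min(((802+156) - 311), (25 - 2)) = 23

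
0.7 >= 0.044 True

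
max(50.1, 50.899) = 50.899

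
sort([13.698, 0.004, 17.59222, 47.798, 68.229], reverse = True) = [68.229, 47.798, 17.59222, 13.698, 0.004]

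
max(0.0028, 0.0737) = 0.0737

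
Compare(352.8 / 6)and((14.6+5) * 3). They are equal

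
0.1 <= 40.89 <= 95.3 True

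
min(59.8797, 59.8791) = 59.8791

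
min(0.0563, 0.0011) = 0.0011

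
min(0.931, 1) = 0.931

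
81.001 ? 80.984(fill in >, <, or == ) >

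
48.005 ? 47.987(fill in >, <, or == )>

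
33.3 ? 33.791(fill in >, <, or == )<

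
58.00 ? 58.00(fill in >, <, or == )==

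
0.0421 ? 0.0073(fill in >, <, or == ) >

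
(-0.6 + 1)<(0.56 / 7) False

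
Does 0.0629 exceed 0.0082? Yes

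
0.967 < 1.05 True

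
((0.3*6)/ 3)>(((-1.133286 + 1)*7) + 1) True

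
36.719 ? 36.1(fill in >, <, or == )>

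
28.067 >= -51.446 True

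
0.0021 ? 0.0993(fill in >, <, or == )<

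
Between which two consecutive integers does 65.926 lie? 65 and 66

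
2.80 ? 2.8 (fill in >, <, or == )==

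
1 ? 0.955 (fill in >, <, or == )>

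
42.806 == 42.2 False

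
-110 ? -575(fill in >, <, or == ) >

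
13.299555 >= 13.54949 False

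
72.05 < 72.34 True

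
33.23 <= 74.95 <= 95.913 True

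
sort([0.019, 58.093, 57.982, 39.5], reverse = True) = [58.093, 57.982, 39.5, 0.019]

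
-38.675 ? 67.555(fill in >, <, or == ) <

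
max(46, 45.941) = 46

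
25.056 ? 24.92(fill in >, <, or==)>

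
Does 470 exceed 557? No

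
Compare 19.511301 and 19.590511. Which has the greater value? 19.590511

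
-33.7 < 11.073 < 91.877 True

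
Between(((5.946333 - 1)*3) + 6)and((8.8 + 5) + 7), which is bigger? (((5.946333 - 1)*3) + 6)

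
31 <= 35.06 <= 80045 True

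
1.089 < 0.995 False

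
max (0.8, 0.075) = 0.8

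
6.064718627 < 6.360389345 True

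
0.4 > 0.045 True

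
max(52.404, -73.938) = 52.404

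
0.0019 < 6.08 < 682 True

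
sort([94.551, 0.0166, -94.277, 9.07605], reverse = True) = [94.551, 9.07605, 0.0166, -94.277]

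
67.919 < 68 True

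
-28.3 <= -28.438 False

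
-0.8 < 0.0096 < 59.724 True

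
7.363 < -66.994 False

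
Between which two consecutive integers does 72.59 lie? 72 and 73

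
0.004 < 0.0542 True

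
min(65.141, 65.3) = 65.141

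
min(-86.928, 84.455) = -86.928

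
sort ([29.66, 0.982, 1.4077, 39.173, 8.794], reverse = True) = [39.173, 29.66, 8.794, 1.4077, 0.982]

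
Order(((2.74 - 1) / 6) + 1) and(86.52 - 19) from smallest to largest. (((2.74 - 1) / 6) + 1), (86.52 - 19)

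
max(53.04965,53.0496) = 53.04965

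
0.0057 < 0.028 True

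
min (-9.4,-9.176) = -9.4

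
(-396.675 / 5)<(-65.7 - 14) False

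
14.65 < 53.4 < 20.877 False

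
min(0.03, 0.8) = 0.03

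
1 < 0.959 False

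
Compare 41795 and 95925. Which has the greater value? 95925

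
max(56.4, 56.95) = 56.95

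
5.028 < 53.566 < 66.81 True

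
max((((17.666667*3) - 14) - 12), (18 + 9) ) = 27.000001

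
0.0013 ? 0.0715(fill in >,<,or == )<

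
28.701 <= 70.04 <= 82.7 True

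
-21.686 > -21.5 False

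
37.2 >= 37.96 False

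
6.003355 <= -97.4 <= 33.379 False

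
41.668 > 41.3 True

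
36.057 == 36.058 False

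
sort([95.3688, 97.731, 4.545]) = [4.545, 95.3688, 97.731]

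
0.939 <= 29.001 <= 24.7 False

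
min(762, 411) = 411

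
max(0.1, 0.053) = 0.1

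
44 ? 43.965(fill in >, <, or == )>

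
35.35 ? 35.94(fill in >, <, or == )<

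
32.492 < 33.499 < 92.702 True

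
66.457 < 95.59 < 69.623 False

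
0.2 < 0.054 False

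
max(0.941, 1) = 1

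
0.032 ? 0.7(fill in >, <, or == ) <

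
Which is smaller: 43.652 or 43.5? 43.5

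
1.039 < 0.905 False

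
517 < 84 False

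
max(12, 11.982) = 12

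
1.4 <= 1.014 False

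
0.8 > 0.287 True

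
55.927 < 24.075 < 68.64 False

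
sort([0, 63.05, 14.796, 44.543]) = [0, 14.796, 44.543, 63.05]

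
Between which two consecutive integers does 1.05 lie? 1 and 2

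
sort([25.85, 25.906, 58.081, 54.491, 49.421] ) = [25.85, 25.906, 49.421, 54.491, 58.081]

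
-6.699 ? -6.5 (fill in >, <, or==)<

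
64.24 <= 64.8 True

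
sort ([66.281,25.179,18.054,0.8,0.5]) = [0.5,0.8,18.054,25.179,66.281]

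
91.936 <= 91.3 False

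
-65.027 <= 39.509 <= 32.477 False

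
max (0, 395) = 395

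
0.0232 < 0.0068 False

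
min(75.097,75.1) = 75.097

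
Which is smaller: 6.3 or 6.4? 6.3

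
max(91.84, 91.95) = 91.95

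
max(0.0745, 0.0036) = 0.0745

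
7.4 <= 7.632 True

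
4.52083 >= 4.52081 True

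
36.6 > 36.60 False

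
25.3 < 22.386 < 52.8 False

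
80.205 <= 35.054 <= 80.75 False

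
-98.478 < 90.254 True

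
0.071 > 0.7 False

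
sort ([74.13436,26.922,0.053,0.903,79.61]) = [0.053,0.903,26.922,74.13436,79.61]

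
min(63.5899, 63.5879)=63.5879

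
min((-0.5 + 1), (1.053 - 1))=0.053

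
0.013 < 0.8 True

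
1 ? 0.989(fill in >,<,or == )>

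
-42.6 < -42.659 False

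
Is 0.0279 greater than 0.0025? Yes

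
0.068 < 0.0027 False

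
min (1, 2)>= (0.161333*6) True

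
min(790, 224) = 224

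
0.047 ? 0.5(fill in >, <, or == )<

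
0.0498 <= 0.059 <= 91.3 True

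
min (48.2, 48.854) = 48.2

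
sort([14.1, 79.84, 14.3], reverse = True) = [79.84, 14.3, 14.1]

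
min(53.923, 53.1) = 53.1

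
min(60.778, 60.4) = 60.4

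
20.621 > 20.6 True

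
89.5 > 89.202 True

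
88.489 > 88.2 True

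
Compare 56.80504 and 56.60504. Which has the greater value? 56.80504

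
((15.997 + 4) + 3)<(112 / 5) False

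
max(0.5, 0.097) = 0.5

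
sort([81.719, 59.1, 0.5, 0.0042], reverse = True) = [81.719, 59.1, 0.5, 0.0042]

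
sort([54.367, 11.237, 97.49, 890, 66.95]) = [11.237, 54.367, 66.95, 97.49, 890]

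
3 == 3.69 False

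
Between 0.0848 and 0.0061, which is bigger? 0.0848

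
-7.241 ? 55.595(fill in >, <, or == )<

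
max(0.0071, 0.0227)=0.0227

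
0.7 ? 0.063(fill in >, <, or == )>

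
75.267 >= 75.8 False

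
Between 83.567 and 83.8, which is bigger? 83.8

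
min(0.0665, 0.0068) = 0.0068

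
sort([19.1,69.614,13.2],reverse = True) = [69.614,19.1,13.2]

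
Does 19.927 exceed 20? No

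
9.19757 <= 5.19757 False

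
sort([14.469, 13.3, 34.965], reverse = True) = [34.965, 14.469, 13.3]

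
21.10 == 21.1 True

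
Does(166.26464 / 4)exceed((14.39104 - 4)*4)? Yes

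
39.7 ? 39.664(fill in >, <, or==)>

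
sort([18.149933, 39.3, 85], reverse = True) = [85, 39.3, 18.149933]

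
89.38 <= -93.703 False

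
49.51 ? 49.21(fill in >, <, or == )>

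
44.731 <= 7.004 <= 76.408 False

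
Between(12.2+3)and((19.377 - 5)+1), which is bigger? ((19.377 - 5)+1)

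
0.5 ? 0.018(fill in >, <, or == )>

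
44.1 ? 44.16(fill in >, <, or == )<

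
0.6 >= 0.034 True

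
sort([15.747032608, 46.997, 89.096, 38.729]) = [15.747032608, 38.729, 46.997, 89.096]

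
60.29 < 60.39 True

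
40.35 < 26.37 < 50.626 False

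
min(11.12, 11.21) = 11.12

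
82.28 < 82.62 True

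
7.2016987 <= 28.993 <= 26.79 False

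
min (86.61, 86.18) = 86.18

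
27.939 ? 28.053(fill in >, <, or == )<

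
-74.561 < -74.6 False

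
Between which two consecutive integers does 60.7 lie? 60 and 61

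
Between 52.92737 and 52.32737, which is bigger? 52.92737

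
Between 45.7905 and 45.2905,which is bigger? 45.7905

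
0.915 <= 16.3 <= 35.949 True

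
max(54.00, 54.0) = 54.0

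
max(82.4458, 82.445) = 82.4458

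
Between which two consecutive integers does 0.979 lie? 0 and 1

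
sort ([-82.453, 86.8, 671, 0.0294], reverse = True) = [671, 86.8, 0.0294, -82.453]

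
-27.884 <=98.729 True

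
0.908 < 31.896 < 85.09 True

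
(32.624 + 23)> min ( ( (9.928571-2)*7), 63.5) True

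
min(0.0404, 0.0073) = 0.0073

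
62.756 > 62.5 True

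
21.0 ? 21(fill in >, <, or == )==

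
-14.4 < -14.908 False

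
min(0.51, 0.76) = 0.51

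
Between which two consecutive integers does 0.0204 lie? 0 and 1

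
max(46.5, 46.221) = 46.5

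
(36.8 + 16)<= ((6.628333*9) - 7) False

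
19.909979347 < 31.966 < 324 True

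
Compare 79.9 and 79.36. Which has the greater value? 79.9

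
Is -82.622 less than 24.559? Yes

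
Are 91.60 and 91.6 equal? Yes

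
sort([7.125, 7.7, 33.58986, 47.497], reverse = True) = [47.497, 33.58986, 7.7, 7.125]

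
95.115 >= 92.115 True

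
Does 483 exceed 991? No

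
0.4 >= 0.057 True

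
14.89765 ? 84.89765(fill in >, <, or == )<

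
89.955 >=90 False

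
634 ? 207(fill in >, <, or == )>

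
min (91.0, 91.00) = 91.0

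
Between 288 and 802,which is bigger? 802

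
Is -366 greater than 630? No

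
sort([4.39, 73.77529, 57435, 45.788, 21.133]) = [4.39, 21.133, 45.788, 73.77529, 57435]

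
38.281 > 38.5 False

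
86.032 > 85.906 True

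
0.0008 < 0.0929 True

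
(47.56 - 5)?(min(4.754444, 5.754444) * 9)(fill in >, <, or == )<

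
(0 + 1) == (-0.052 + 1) False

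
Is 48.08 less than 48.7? Yes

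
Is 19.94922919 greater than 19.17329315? Yes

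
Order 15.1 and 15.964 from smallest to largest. 15.1, 15.964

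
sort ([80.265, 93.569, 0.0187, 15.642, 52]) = [0.0187, 15.642, 52, 80.265, 93.569]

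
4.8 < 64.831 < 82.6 True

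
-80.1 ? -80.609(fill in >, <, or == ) >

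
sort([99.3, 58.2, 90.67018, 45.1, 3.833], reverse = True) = [99.3, 90.67018, 58.2, 45.1, 3.833]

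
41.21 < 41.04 False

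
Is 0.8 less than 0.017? No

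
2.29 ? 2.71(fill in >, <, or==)<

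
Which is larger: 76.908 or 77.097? 77.097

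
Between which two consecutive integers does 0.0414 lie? 0 and 1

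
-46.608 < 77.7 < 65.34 False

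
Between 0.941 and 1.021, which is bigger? 1.021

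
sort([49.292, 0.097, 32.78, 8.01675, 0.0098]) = [0.0098, 0.097, 8.01675, 32.78, 49.292]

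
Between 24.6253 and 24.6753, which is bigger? 24.6753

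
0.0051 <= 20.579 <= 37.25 True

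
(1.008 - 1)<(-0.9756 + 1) True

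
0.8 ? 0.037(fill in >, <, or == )>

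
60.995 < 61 True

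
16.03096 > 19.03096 False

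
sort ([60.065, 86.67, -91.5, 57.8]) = [-91.5, 57.8, 60.065, 86.67]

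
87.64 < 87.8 True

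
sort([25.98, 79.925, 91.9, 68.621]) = [25.98, 68.621, 79.925, 91.9]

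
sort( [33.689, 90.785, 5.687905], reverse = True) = [90.785, 33.689, 5.687905]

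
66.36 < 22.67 False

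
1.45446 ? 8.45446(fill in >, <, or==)<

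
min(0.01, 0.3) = 0.01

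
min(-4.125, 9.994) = -4.125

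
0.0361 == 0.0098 False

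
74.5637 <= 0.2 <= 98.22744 False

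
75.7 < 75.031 False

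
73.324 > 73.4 False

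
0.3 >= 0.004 True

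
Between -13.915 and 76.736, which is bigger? 76.736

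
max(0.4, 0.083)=0.4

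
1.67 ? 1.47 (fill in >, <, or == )>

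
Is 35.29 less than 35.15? No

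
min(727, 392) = 392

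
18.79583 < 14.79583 False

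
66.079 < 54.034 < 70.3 False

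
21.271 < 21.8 True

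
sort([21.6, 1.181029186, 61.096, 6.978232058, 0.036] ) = [0.036, 1.181029186, 6.978232058, 21.6, 61.096]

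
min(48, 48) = 48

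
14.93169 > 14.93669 False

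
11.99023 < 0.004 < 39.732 False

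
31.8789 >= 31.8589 True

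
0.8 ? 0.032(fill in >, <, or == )>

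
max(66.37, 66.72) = 66.72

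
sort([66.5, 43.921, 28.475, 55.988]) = [28.475, 43.921, 55.988, 66.5]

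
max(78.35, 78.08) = 78.35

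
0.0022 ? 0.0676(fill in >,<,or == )<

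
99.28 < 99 False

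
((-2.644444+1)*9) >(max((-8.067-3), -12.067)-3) False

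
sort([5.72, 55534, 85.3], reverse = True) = [55534, 85.3, 5.72]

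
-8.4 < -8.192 True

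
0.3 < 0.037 False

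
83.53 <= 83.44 False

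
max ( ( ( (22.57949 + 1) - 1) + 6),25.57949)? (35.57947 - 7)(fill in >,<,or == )>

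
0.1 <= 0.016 False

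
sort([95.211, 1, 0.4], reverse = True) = [95.211, 1, 0.4]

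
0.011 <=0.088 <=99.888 True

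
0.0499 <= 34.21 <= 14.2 False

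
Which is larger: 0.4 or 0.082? 0.4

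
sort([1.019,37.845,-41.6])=[-41.6,1.019,37.845]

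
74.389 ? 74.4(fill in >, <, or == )<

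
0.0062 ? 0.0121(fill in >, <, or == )<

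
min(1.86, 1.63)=1.63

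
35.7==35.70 True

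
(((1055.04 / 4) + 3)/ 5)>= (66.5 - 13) False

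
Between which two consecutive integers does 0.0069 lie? 0 and 1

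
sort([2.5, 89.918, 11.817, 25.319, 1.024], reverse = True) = [89.918, 25.319, 11.817, 2.5, 1.024]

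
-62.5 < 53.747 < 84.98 True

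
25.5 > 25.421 True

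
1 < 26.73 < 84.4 True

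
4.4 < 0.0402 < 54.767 False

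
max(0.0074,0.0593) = 0.0593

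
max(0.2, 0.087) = 0.2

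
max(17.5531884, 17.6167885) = 17.6167885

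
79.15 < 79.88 True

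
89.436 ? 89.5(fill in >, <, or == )<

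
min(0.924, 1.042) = 0.924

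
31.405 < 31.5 True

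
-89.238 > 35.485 False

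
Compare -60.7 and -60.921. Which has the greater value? -60.7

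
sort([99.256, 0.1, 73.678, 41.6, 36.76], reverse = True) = [99.256, 73.678, 41.6, 36.76, 0.1]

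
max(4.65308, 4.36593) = 4.65308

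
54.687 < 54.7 True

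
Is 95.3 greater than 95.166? Yes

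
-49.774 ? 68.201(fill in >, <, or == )<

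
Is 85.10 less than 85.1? No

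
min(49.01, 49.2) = 49.01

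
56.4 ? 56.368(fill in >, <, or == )>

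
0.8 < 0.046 False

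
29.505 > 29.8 False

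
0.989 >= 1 False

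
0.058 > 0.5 False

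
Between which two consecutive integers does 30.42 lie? 30 and 31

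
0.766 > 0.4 True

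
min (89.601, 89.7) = 89.601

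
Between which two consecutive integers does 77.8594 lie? 77 and 78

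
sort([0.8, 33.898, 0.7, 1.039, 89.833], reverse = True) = [89.833, 33.898, 1.039, 0.8, 0.7]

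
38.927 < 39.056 True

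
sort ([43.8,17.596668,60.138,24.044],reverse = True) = [60.138,43.8,24.044,17.596668]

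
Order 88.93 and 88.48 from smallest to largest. 88.48, 88.93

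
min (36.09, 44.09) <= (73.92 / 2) True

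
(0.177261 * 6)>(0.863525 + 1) False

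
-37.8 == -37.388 False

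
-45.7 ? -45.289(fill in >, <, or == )<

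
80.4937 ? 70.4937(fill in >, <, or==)>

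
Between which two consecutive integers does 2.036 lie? 2 and 3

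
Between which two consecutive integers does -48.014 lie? -49 and -48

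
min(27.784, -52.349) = -52.349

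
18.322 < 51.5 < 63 True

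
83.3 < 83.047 False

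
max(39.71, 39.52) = 39.71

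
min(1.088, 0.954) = 0.954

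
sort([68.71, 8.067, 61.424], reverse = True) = [68.71, 61.424, 8.067]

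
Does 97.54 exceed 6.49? Yes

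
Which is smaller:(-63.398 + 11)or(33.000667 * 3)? (-63.398 + 11)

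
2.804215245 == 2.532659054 False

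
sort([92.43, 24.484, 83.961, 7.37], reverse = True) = [92.43, 83.961, 24.484, 7.37]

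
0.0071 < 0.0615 True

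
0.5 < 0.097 False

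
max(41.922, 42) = 42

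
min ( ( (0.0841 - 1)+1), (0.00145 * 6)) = 0.0087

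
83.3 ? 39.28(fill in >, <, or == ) >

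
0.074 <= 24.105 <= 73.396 True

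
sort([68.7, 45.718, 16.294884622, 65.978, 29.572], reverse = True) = [68.7, 65.978, 45.718, 29.572, 16.294884622]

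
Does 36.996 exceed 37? No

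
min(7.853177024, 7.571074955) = 7.571074955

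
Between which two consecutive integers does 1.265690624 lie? 1 and 2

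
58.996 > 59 False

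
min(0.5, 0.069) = 0.069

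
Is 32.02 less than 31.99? No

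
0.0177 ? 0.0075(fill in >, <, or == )>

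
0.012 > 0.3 False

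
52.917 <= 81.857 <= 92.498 True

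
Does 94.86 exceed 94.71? Yes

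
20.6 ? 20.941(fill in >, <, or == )<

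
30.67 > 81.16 False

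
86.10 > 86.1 False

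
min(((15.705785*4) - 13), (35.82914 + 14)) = 49.82314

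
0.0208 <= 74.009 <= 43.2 False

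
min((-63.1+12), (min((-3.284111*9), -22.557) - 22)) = -51.556999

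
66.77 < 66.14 False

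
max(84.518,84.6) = 84.6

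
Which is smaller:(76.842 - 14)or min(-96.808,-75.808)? min(-96.808,-75.808)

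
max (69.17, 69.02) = 69.17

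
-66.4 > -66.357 False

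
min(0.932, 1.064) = 0.932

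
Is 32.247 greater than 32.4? No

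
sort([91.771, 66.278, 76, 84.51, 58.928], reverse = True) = [91.771, 84.51, 76, 66.278, 58.928]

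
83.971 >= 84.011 False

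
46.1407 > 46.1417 False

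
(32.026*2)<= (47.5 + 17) True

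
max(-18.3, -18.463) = -18.3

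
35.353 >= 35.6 False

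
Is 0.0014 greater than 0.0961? No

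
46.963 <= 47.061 True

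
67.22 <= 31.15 False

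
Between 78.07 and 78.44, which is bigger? 78.44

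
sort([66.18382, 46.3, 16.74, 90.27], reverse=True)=[90.27, 66.18382, 46.3, 16.74]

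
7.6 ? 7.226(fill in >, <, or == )>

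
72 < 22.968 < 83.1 False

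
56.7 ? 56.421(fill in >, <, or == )>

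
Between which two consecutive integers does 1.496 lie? 1 and 2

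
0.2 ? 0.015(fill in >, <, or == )>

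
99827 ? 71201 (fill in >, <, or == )>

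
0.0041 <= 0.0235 True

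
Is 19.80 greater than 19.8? No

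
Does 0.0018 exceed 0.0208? No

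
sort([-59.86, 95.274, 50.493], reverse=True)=[95.274, 50.493, -59.86]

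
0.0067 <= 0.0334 True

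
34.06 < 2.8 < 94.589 False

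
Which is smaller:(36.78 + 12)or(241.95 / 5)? (241.95 / 5)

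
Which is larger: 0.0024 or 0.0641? 0.0641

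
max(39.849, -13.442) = 39.849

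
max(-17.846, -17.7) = -17.7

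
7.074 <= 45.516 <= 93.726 True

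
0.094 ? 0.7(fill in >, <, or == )<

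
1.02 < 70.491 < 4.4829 False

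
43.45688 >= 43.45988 False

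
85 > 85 False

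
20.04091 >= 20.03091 True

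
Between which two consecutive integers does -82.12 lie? -83 and -82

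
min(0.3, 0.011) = 0.011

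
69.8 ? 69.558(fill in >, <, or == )>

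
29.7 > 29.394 True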